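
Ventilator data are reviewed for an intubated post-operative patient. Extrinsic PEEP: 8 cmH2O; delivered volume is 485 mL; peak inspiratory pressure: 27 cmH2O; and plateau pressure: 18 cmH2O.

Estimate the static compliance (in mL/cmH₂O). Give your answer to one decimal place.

Cstat = Vt / (Pplat − PEEP) = 485 / (18 − 8) = 485 / 10.0 = 48.5 mL/cmH2O.

48.5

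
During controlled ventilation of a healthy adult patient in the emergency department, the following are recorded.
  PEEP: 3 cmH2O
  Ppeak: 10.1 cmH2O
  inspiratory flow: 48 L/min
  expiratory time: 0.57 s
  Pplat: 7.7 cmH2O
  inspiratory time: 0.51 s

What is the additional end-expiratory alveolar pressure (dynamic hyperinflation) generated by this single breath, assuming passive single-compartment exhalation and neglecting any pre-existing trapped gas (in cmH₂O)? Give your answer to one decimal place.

Flow: 48 L/min ÷ 60 = 0.8 L/s.
Vt = flow × Ti = 0.8 L/s × 0.51 s × 1000 mL/L = 408.0 mL.
R = (PIP − Pplat)/V̇ = (10.1 − 7.7) / 0.8 = 2.4/0.8 = 3.0 cmH2O·s/L.
C = Vt/(Pplat − PEEP) = 408.0 / (7.7 − 3) = 408.0/4.7 = 86.809 mL/cmH2O.
τ = R × C = 3.0 × 0.08681 L/cmH2O = 0.2604 s.
Fraction remaining = e^(−Te/τ) = e^(−0.57/0.2604) = 0.112; trapped volume = 408.0 × 0.112 = 45.696 mL.
Additional alveolar pressure from trapping ≈ V_trapped / C = 45.696 / 86.809 = 0.5264 cmH2O.

0.5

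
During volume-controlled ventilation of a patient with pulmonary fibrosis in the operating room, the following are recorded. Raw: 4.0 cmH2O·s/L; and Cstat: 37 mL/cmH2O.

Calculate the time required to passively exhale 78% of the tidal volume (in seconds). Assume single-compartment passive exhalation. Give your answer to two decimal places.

0.22

τ = R × C = 4.0 × 37 mL/cmH2O = 4.0 × 0.037 L/cmH2O = 0.148 s.
Exhaled fraction f = 1 − e^(−t/τ) → t = −τ·ln(1 − f) = −0.148·ln(0.22) = 0.2241 s.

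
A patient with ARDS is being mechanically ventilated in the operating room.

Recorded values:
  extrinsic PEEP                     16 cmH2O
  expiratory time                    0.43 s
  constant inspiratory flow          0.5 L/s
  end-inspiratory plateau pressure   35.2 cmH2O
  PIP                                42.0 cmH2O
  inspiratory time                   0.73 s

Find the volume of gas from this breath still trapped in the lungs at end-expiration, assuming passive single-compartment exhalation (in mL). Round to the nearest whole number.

69

Vt = flow × Ti = 0.5 L/s × 0.73 s × 1000 mL/L = 365.0 mL.
R = (PIP − Pplat)/V̇ = (42.0 − 35.2) / 0.5 = 6.8/0.5 = 13.6 cmH2O·s/L.
C = Vt/(Pplat − PEEP) = 365.0 / (35.2 − 16) = 365.0/19.2 = 19.01 mL/cmH2O.
τ = R × C = 13.6 × 0.01901 L/cmH2O = 0.2585 s.
Fraction remaining = e^(−Te/τ) = e^(−0.43/0.2585) = 0.1895.
Trapped volume = 365.0 × 0.1895 = 69.168 mL.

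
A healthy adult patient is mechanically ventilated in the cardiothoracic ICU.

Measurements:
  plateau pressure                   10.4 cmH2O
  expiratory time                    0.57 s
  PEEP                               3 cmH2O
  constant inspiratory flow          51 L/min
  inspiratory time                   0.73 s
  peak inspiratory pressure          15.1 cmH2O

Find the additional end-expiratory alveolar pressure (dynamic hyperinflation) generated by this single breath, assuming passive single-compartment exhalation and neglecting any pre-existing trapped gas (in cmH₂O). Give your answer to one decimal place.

2.2

Flow: 51 L/min ÷ 60 = 0.85 L/s.
Vt = flow × Ti = 0.85 L/s × 0.73 s × 1000 mL/L = 620.5 mL.
R = (PIP − Pplat)/V̇ = (15.1 − 10.4) / 0.85 = 4.7/0.85 = 5.529 cmH2O·s/L.
C = Vt/(Pplat − PEEP) = 620.5 / (10.4 − 3) = 620.5/7.4 = 83.851 mL/cmH2O.
τ = R × C = 5.529 × 0.08385 L/cmH2O = 0.4636 s.
Fraction remaining = e^(−Te/τ) = e^(−0.57/0.4636) = 0.2924; trapped volume = 620.5 × 0.2924 = 181.43 mL.
Additional alveolar pressure from trapping ≈ V_trapped / C = 181.43 / 83.851 = 2.164 cmH2O.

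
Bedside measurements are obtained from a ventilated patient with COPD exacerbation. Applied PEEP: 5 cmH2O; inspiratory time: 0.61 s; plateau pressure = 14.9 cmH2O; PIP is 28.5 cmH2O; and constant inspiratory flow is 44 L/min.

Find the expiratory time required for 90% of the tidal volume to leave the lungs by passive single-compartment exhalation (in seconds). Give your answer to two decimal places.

Flow: 44 L/min ÷ 60 = 0.7333 L/s.
Vt = flow × Ti = 0.7333 L/s × 0.61 s × 1000 mL/L = 447.31 mL.
R = (PIP − Pplat)/V̇ = (28.5 − 14.9) / 0.7333 = 13.6/0.7333 = 18.546 cmH2O·s/L.
C = Vt/(Pplat − PEEP) = 447.31 / (14.9 − 5) = 447.31/9.9 = 45.183 mL/cmH2O.
τ = R × C = 18.546 × 0.04518 L/cmH2O = 0.8379 s.
t = −τ·ln(1 − 0.90) = −0.8379·ln(0.1) = 1.929 s.

1.93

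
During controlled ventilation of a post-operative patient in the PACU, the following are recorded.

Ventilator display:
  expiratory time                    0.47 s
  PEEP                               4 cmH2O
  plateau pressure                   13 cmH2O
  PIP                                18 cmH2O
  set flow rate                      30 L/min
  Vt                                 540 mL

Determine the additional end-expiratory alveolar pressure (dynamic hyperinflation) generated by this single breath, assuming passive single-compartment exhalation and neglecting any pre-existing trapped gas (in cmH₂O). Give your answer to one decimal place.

Flow: 30 L/min ÷ 60 = 0.5 L/s.
R = (PIP − Pplat)/V̇ = (18 − 13) / 0.5 = 5.0/0.5 = 10.0 cmH2O·s/L.
C = Vt/(Pplat − PEEP) = 540.0 / (13 − 4) = 540.0/9.0 = 60.0 mL/cmH2O.
τ = R × C = 10.0 × 0.06 L/cmH2O = 0.6 s.
Fraction remaining = e^(−Te/τ) = e^(−0.47/0.6) = 0.4569; trapped volume = 540.0 × 0.4569 = 246.73 mL.
Additional alveolar pressure from trapping ≈ V_trapped / C = 246.73 / 60.0 = 4.112 cmH2O.

4.1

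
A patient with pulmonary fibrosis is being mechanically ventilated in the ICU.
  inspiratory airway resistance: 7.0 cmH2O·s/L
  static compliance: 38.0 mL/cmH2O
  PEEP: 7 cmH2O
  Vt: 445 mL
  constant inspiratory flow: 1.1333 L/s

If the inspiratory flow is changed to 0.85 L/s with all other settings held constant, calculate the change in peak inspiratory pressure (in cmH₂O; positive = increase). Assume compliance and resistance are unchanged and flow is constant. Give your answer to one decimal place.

PIP = Vt/C + R·V̇ + PEEP (constant-flow equation of motion).
Only the resistive term changes: ΔPIP = R × ΔV̇ = 7.0 × (0.85 − 1.1333) = 7.0 × -0.2833 = -1.983 cmH2O.

-2.0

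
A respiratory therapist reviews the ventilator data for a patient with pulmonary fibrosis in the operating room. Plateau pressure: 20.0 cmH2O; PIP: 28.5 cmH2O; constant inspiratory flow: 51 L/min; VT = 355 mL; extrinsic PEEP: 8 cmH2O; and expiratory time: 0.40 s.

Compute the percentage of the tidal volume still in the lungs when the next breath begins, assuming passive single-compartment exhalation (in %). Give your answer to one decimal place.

Flow: 51 L/min ÷ 60 = 0.85 L/s.
R = (PIP − Pplat)/V̇ = (28.5 − 20.0) / 0.85 = 8.5/0.85 = 10.0 cmH2O·s/L.
C = Vt/(Pplat − PEEP) = 355.0 / (20.0 − 8) = 355.0/12.0 = 29.583 mL/cmH2O.
τ = R × C = 10.0 × 0.02958 L/cmH2O = 0.2958 s.
Fraction remaining at end-expiration = e^(−Te/τ) = e^(−0.40/0.2958) = 0.2587 → 25.87%.

25.9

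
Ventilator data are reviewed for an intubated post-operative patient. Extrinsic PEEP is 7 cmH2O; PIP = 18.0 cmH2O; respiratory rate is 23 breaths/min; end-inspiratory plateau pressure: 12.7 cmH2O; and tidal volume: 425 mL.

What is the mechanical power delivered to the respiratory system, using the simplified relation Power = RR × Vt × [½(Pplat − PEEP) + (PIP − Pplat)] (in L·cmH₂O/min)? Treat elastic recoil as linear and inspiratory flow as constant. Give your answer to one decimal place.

79.7

Per-breath work = Vt × [½(Pplat−PEEP) + (PIP−Pplat)] = 0.425 × [0.5×5.7 + 5.3] = 0.425 × 8.15 = 3.464 L·cmH2O.
Power = 23 × 3.464 = 79.672 L·cmH2O/min.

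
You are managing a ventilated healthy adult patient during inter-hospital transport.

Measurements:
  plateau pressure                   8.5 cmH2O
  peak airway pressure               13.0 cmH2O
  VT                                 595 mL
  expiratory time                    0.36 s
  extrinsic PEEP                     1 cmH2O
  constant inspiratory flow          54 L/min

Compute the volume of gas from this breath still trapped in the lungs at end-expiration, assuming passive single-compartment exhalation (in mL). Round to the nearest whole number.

Flow: 54 L/min ÷ 60 = 0.9 L/s.
R = (PIP − Pplat)/V̇ = (13.0 − 8.5) / 0.9 = 4.5/0.9 = 5.0 cmH2O·s/L.
C = Vt/(Pplat − PEEP) = 595.0 / (8.5 − 1) = 595.0/7.5 = 79.333 mL/cmH2O.
τ = R × C = 5.0 × 0.07933 L/cmH2O = 0.3967 s.
Fraction remaining = e^(−Te/τ) = e^(−0.36/0.3967) = 0.4035.
Trapped volume = 595.0 × 0.4035 = 240.08 mL.

240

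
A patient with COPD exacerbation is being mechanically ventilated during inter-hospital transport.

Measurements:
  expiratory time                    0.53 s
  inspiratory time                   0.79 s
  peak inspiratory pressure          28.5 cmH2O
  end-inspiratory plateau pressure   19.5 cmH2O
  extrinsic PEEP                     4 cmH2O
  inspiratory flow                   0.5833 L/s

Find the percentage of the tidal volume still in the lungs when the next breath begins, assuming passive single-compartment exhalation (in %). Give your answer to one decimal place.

Vt = flow × Ti = 0.5833 L/s × 0.79 s × 1000 mL/L = 460.81 mL.
R = (PIP − Pplat)/V̇ = (28.5 − 19.5) / 0.5833 = 9.0/0.5833 = 15.429 cmH2O·s/L.
C = Vt/(Pplat − PEEP) = 460.81 / (19.5 − 4) = 460.81/15.5 = 29.73 mL/cmH2O.
τ = R × C = 15.429 × 0.02973 L/cmH2O = 0.4587 s.
Fraction remaining at end-expiration = e^(−Te/τ) = e^(−0.53/0.4587) = 0.3149 → 31.49%.

31.5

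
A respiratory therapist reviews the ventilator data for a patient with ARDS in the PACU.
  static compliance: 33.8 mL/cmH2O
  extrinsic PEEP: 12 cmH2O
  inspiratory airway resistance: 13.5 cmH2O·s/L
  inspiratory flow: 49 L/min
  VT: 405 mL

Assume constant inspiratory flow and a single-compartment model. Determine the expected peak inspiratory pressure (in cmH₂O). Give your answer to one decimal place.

Flow: 49 L/min ÷ 60 = 0.8167 L/s.
Equation of motion (constant flow): PIP = Vt/C + R·V̇ + PEEP.
PIP = 405/33.8 + 13.5×0.8167 + 12 = 11.982 + 11.025 + 12 = 35.007 cmH2O.

35.0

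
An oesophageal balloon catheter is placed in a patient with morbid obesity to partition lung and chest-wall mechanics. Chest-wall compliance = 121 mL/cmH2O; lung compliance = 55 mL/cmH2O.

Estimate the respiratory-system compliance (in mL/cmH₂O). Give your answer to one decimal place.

Lung and chest wall are elastances in series: 1/Crs = 1/CL + 1/Ccw.
1/Crs = 1/55 + 1/121 = 0.02645.
Crs = 37.807 mL/cmH2O.

37.8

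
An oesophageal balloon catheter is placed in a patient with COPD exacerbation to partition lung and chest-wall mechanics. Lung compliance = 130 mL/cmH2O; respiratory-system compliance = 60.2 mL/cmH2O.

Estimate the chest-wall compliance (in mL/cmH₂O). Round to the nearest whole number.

112

1/Ccw = 1/Crs − 1/CL.
1/Ccw = 1/60.2 − 1/130 = 0.008919.
Ccw = 112.12 mL/cmH2O.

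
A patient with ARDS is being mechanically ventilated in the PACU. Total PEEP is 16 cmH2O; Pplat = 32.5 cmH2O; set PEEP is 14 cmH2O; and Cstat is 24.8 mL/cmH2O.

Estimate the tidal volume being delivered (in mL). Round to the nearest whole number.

409

End-expiratory occlusion gives total PEEP = 16 cmH2O (intrinsic PEEP = 16 − 14 = 2). Use total PEEP for the elastic gradient.
Vt = Cstat × (Pplat − PEEPtotal) = 24.8 × (32.5 − 16) = 24.8 × 16.5 = 409.2 mL.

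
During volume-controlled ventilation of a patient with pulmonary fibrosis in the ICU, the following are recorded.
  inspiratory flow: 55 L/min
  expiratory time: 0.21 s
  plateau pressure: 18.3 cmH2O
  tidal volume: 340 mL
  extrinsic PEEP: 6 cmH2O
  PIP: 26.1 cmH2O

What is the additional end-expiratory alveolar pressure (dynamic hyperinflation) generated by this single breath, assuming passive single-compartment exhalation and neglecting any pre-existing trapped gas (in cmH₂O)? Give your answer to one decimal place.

5.0

Flow: 55 L/min ÷ 60 = 0.9167 L/s.
R = (PIP − Pplat)/V̇ = (26.1 − 18.3) / 0.9167 = 7.8/0.9167 = 8.509 cmH2O·s/L.
C = Vt/(Pplat − PEEP) = 340.0 / (18.3 − 6) = 340.0/12.3 = 27.642 mL/cmH2O.
τ = R × C = 8.509 × 0.02764 L/cmH2O = 0.2352 s.
Fraction remaining = e^(−Te/τ) = e^(−0.21/0.2352) = 0.4095; trapped volume = 340.0 × 0.4095 = 139.23 mL.
Additional alveolar pressure from trapping ≈ V_trapped / C = 139.23 / 27.642 = 5.037 cmH2O.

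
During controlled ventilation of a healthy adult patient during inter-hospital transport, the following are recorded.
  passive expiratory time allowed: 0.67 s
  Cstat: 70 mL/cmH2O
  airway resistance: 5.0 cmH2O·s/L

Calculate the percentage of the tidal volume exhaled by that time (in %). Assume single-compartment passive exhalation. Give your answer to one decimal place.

85.3

τ = R × C = 5.0 × 70 mL/cmH2O = 5.0 × 0.070 L/cmH2O = 0.35 s.
Passive exhalation: V(t)/V₀ = e^(−t/τ) = e^(−0.67/0.35) = 0.1474.
Fraction exhaled = 1 − 0.1474 = 0.8526 → 85.26%.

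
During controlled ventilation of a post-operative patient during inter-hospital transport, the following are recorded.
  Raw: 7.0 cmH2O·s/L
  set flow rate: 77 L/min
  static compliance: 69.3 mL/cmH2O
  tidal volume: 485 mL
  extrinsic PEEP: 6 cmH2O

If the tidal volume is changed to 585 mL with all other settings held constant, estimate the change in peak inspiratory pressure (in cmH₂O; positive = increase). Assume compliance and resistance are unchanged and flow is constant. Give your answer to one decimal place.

1.4

PIP = Vt/C + R·V̇ + PEEP (constant-flow equation of motion).
Only the elastic term changes: ΔPIP = ΔVt / C = (585 − 485) / 69.3 = 1.443 cmH2O.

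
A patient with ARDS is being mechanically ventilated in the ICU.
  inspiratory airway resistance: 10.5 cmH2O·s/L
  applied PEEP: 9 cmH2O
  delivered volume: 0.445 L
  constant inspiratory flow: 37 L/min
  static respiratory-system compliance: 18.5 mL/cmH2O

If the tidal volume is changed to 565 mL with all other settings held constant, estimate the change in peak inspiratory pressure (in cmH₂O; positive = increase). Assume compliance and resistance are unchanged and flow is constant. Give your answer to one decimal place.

PIP = Vt/C + R·V̇ + PEEP (constant-flow equation of motion).
Only the elastic term changes: ΔPIP = ΔVt / C = (565 − 445) / 18.5 = 6.486 cmH2O.

6.5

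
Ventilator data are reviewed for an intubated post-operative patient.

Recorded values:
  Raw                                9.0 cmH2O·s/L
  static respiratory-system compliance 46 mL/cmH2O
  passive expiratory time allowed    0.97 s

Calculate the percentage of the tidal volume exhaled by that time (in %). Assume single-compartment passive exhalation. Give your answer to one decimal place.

90.4

τ = R × C = 9.0 × 46 mL/cmH2O = 9.0 × 0.046 L/cmH2O = 0.414 s.
Passive exhalation: V(t)/V₀ = e^(−t/τ) = e^(−0.97/0.414) = 0.09604.
Fraction exhaled = 1 − 0.09604 = 0.904 → 90.4%.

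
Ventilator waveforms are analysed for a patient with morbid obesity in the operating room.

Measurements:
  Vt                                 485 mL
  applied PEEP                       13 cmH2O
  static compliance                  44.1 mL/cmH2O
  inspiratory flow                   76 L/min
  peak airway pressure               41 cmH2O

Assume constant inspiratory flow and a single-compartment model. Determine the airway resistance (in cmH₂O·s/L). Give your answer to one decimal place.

13.4

Flow: 76 L/min ÷ 60 = 1.2667 L/s.
Equation of motion (constant flow): PIP = Vt/C + R·V̇ + PEEP.
R·V̇ = PIP − Vt/C − PEEP = 41 − 485/44.1 − 13 = 41 − 10.998 − 13 = 17.002 cmH2O.
R = 17.002 / 1.2667 = 13.422 cmH2O·s/L.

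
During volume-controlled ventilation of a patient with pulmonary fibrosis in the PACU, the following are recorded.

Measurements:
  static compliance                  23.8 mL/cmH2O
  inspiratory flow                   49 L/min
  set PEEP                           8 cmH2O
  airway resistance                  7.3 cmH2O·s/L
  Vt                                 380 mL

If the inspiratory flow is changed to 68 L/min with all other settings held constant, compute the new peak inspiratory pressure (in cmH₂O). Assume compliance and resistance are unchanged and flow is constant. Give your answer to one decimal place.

Flow: 49 L/min ÷ 60 = 0.8167 L/s.
New flow: 68 L/min ÷ 60 = 1.1333 L/s.
PIP = Vt/C + R·V̇ + PEEP (constant-flow equation of motion).
Only the resistive term changes: ΔPIP = R × ΔV̇ = 7.3 × (1.1333 − 0.8167) = 7.3 × 0.3166 = 2.311 cmH2O.
Original PIP = 380/23.8 + 7.3×0.8167 + 8 = 29.928 cmH2O; new PIP = 29.928 + (2.311) = 32.239 cmH2O.

32.2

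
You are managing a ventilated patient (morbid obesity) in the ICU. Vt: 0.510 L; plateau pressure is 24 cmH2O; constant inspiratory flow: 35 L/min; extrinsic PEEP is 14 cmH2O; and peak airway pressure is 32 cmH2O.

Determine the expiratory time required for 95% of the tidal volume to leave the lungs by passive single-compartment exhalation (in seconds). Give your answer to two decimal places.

2.10

Flow: 35 L/min ÷ 60 = 0.5833 L/s.
R = (PIP − Pplat)/V̇ = (32 − 24) / 0.5833 = 8.0/0.5833 = 13.715 cmH2O·s/L.
C = Vt/(Pplat − PEEP) = 510.0 / (24 − 14) = 510.0/10.0 = 51.0 mL/cmH2O.
τ = R × C = 13.715 × 0.051 L/cmH2O = 0.6995 s.
t = −τ·ln(1 − 0.95) = −0.6995·ln(0.05) = 2.096 s.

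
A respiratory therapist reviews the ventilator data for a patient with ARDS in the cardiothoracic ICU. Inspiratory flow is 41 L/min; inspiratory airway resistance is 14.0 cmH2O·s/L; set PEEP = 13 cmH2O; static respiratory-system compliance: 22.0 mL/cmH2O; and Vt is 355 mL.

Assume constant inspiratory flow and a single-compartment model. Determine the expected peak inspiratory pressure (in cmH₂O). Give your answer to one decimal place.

Flow: 41 L/min ÷ 60 = 0.6833 L/s.
Equation of motion (constant flow): PIP = Vt/C + R·V̇ + PEEP.
PIP = 355/22.0 + 14.0×0.6833 + 13 = 16.136 + 9.566 + 13 = 38.702 cmH2O.

38.7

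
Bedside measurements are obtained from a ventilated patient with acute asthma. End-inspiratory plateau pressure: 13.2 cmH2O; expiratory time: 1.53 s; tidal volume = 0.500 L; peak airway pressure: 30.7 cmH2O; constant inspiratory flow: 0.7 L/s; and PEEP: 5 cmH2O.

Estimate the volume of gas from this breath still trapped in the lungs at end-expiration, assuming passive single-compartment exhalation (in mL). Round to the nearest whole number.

183

R = (PIP − Pplat)/V̇ = (30.7 − 13.2) / 0.7 = 17.5/0.7 = 25.0 cmH2O·s/L.
C = Vt/(Pplat − PEEP) = 500.0 / (13.2 − 5) = 500.0/8.2 = 60.976 mL/cmH2O.
τ = R × C = 25.0 × 0.06098 L/cmH2O = 1.525 s.
Fraction remaining = e^(−Te/τ) = e^(−1.53/1.525) = 0.3667.
Trapped volume = 500.0 × 0.3667 = 183.35 mL.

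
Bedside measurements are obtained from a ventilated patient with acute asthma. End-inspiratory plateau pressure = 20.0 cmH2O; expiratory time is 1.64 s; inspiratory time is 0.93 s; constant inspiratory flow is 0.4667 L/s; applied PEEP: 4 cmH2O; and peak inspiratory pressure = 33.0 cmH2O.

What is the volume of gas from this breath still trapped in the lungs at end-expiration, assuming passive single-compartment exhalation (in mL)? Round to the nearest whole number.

Vt = flow × Ti = 0.4667 L/s × 0.93 s × 1000 mL/L = 434.03 mL.
R = (PIP − Pplat)/V̇ = (33.0 − 20.0) / 0.4667 = 13.0/0.4667 = 27.855 cmH2O·s/L.
C = Vt/(Pplat − PEEP) = 434.03 / (20.0 − 4) = 434.03/16.0 = 27.127 mL/cmH2O.
τ = R × C = 27.855 × 0.02713 L/cmH2O = 0.7557 s.
Fraction remaining = e^(−Te/τ) = e^(−1.64/0.7557) = 0.1142.
Trapped volume = 434.03 × 0.1142 = 49.566 mL.

50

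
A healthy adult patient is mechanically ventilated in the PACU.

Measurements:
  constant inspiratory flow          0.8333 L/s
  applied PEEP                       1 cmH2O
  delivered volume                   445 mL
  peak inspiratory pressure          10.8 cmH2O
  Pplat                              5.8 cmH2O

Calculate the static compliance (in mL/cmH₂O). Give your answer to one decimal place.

92.7

Cstat = Vt / (Pplat − PEEP) = 445 / (5.8 − 1) = 445 / 4.8 = 92.708 mL/cmH2O.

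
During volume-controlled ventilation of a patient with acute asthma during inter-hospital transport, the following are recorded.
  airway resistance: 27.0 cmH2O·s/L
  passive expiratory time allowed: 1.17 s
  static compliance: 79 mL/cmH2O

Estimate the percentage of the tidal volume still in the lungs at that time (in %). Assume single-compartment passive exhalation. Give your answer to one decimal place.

57.8

τ = R × C = 27.0 × 79 mL/cmH2O = 27.0 × 0.079 L/cmH2O = 2.133 s.
Passive exhalation: V(t)/V₀ = e^(−t/τ) = e^(−1.17/2.133) = 0.5778.
Fraction remaining = 0.5778 → 57.78%.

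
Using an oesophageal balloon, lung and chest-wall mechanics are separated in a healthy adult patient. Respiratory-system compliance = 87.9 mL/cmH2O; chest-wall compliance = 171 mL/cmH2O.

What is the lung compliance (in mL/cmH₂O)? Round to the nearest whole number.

181

1/CL = 1/Crs − 1/Ccw.
1/CL = 1/87.9 − 1/171 = 0.005529.
CL = 180.86 mL/cmH2O.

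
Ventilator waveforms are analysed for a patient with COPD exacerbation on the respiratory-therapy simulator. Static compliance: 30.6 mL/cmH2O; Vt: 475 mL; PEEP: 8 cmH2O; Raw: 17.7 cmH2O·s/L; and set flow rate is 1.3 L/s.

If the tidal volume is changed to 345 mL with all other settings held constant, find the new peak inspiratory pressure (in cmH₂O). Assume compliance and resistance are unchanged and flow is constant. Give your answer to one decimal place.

42.3

PIP = Vt/C + R·V̇ + PEEP (constant-flow equation of motion).
Only the elastic term changes: ΔPIP = ΔVt / C = (345 − 475) / 30.6 = -4.248 cmH2O.
Original PIP = 475/30.6 + 17.7×1.3 + 8 = 46.533 cmH2O; new PIP = 46.533 + (-4.248) = 42.285 cmH2O.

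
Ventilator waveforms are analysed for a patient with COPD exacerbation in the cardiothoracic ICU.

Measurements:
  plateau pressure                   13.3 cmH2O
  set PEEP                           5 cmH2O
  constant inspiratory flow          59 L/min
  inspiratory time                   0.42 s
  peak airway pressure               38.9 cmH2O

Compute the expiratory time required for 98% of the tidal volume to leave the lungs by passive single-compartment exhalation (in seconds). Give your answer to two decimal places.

Flow: 59 L/min ÷ 60 = 0.9833 L/s.
Vt = flow × Ti = 0.9833 L/s × 0.42 s × 1000 mL/L = 412.99 mL.
R = (PIP − Pplat)/V̇ = (38.9 − 13.3) / 0.9833 = 25.6/0.9833 = 26.035 cmH2O·s/L.
C = Vt/(Pplat − PEEP) = 412.99 / (13.3 − 5) = 412.99/8.3 = 49.758 mL/cmH2O.
τ = R × C = 26.035 × 0.04976 L/cmH2O = 1.296 s.
t = −τ·ln(1 − 0.98) = −1.296·ln(0.02) = 5.07 s.

5.07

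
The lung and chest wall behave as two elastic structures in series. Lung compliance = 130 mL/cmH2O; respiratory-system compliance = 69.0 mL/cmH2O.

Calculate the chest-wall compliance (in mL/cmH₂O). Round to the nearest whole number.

1/Ccw = 1/Crs − 1/CL.
1/Ccw = 1/69.0 − 1/130 = 0.0068.
Ccw = 147.06 mL/cmH2O.

147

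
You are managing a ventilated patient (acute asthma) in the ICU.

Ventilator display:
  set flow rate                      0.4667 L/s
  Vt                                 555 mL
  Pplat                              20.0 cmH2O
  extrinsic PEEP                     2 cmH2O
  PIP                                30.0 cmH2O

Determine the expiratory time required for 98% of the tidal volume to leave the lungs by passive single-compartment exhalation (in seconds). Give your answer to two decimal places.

2.58

R = (PIP − Pplat)/V̇ = (30.0 − 20.0) / 0.4667 = 10.0/0.4667 = 21.427 cmH2O·s/L.
C = Vt/(Pplat − PEEP) = 555.0 / (20.0 − 2) = 555.0/18.0 = 30.833 mL/cmH2O.
τ = R × C = 21.427 × 0.03083 L/cmH2O = 0.6606 s.
t = −τ·ln(1 − 0.98) = −0.6606·ln(0.02) = 2.584 s.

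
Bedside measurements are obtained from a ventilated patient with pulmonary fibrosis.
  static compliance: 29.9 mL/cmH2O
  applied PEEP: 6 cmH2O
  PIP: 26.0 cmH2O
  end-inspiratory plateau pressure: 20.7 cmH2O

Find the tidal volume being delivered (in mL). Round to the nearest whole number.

440

Vt = Cstat × (Pplat − PEEP) = 29.9 × (20.7 − 6) = 29.9 × 14.7 = 439.53 mL.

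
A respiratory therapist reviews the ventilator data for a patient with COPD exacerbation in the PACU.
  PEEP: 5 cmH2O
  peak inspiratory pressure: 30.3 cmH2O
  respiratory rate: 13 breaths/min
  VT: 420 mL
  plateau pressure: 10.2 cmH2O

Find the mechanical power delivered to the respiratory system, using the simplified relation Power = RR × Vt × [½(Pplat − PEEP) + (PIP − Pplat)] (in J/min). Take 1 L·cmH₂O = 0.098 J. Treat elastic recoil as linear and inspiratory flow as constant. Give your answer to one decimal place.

Per-breath work = Vt × [½(Pplat−PEEP) + (PIP−Pplat)] = 0.420 × [0.5×5.2 + 20.1] = 0.420 × 22.7 = 9.534 L·cmH2O.
Power = 13 × 9.534 = 123.94 L·cmH2O/min.
× 0.098 J/(L·cmH2O) → 12.146 J/min.

12.1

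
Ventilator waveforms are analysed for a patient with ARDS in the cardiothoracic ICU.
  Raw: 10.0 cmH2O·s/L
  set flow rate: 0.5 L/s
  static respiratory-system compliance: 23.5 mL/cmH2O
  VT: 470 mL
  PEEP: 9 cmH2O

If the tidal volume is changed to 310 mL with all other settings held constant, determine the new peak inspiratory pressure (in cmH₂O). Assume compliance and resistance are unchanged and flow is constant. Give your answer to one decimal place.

27.2

PIP = Vt/C + R·V̇ + PEEP (constant-flow equation of motion).
Only the elastic term changes: ΔPIP = ΔVt / C = (310 − 470) / 23.5 = -6.809 cmH2O.
Original PIP = 470/23.5 + 10.0×0.5 + 9 = 34.0 cmH2O; new PIP = 34.0 + (-6.809) = 27.191 cmH2O.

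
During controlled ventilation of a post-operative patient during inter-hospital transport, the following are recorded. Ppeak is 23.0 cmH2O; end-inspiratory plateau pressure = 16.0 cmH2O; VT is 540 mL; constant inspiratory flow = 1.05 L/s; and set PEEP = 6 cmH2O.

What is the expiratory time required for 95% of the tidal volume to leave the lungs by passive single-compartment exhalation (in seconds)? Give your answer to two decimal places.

R = (PIP − Pplat)/V̇ = (23.0 − 16.0) / 1.05 = 7.0/1.05 = 6.667 cmH2O·s/L.
C = Vt/(Pplat − PEEP) = 540.0 / (16.0 − 6) = 540.0/10.0 = 54.0 mL/cmH2O.
τ = R × C = 6.667 × 0.054 L/cmH2O = 0.36 s.
t = −τ·ln(1 − 0.95) = −0.36·ln(0.05) = 1.078 s.

1.08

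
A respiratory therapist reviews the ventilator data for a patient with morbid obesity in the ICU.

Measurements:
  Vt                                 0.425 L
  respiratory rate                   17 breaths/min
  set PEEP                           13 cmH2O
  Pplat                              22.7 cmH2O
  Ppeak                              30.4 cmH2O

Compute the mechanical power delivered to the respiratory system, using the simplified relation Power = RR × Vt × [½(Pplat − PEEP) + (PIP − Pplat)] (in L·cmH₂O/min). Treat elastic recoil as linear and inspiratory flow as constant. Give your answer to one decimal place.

90.7

Per-breath work = Vt × [½(Pplat−PEEP) + (PIP−Pplat)] = 0.425 × [0.5×9.7 + 7.7] = 0.425 × 12.55 = 5.334 L·cmH2O.
Power = 17 × 5.334 = 90.678 L·cmH2O/min.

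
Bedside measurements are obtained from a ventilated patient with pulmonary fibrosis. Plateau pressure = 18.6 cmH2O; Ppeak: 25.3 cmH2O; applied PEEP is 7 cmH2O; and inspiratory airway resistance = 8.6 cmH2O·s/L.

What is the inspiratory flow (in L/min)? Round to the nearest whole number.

flow = (PIP − Pplat) / Raw = (25.3 − 18.6) / 8.6 = 0.7791 L/s × 60 = 46.746 L/min.

47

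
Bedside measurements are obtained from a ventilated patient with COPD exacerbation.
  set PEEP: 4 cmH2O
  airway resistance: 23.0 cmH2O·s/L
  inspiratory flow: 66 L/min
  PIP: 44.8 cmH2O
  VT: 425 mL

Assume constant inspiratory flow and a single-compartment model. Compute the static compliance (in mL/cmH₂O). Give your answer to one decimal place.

27.4

Flow: 66 L/min ÷ 60 = 1.1 L/s.
Equation of motion (constant flow): PIP = Vt/C + R·V̇ + PEEP.
Vt/C = PIP − R·V̇ − PEEP = 44.8 − 23.0×1.1 − 4 = 44.8 − 25.3 − 4 = 15.5 cmH2O.
C = Vt / 15.5 = 425 / 15.5 = 27.419 mL/cmH2O.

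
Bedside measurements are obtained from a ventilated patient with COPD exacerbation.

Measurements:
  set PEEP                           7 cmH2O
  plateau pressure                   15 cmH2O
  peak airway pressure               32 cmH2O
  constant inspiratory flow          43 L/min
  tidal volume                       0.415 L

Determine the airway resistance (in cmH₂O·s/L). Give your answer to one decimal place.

Flow: 43 L/min ÷ 60 = 0.7167 L/s.
Raw = (PIP − Pplat) / flow = (32 − 15) / 0.7167 = 17.0 / 0.7167 = 23.72 cmH2O·s/L.

23.7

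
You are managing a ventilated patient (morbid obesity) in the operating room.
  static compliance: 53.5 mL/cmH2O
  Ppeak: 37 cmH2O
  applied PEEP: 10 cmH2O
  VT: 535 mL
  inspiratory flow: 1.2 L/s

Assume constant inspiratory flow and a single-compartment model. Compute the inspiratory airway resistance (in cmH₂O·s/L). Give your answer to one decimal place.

14.2

Equation of motion (constant flow): PIP = Vt/C + R·V̇ + PEEP.
R·V̇ = PIP − Vt/C − PEEP = 37 − 535/53.5 − 10 = 37 − 10.0 − 10 = 17.0 cmH2O.
R = 17.0 / 1.2 = 14.167 cmH2O·s/L.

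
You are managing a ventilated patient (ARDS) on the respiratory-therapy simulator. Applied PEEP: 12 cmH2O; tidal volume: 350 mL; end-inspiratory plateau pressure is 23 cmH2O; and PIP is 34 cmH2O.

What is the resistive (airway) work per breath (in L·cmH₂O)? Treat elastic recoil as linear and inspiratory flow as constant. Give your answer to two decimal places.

3.85

With constant inspiratory flow the resistive pressure is constant at PIP − Pplat = 34 − 23 = 11.0 cmH2O, so resistive work = 11.0 × 0.350 = 3.85 L·cmH2O.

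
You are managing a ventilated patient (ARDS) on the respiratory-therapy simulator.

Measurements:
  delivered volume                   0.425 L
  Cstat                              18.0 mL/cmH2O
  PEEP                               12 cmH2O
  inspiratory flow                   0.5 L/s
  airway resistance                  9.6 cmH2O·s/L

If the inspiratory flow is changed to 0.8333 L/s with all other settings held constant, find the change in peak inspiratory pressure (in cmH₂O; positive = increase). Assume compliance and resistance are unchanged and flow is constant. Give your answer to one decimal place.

PIP = Vt/C + R·V̇ + PEEP (constant-flow equation of motion).
Only the resistive term changes: ΔPIP = R × ΔV̇ = 9.6 × (0.8333 − 0.5) = 9.6 × 0.3333 = 3.2 cmH2O.

3.2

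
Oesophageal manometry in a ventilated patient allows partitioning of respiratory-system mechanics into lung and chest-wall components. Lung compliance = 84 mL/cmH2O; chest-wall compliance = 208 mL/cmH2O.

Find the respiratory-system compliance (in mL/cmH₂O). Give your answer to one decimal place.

Lung and chest wall are elastances in series: 1/Crs = 1/CL + 1/Ccw.
1/Crs = 1/84 + 1/208 = 0.01671.
Crs = 59.844 mL/cmH2O.

59.8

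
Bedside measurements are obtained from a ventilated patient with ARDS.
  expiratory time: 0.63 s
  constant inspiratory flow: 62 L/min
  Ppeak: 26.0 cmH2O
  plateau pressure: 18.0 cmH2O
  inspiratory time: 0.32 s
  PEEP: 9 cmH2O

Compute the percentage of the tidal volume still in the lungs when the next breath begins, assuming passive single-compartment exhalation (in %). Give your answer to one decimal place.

10.9

Flow: 62 L/min ÷ 60 = 1.0333 L/s.
Vt = flow × Ti = 1.0333 L/s × 0.32 s × 1000 mL/L = 330.66 mL.
R = (PIP − Pplat)/V̇ = (26.0 − 18.0) / 1.0333 = 8.0/1.0333 = 7.742 cmH2O·s/L.
C = Vt/(Pplat − PEEP) = 330.66 / (18.0 − 9) = 330.66/9.0 = 36.74 mL/cmH2O.
τ = R × C = 7.742 × 0.03674 L/cmH2O = 0.2844 s.
Fraction remaining at end-expiration = e^(−Te/τ) = e^(−0.63/0.2844) = 0.1091 → 10.91%.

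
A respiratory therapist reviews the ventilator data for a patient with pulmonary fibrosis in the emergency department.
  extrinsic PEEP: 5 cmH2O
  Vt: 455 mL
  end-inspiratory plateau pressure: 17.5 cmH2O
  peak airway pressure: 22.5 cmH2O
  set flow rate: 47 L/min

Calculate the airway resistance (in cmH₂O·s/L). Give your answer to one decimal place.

Flow: 47 L/min ÷ 60 = 0.7833 L/s.
Raw = (PIP − Pplat) / flow = (22.5 − 17.5) / 0.7833 = 5.0 / 0.7833 = 6.383 cmH2O·s/L.

6.4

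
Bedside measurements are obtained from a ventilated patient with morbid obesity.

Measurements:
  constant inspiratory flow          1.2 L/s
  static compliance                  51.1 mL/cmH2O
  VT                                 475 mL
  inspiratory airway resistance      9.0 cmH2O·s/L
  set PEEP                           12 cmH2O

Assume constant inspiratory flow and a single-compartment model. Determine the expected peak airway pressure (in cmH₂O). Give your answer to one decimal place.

Equation of motion (constant flow): PIP = Vt/C + R·V̇ + PEEP.
PIP = 475/51.1 + 9.0×1.2 + 12 = 9.295 + 10.8 + 12 = 32.095 cmH2O.

32.1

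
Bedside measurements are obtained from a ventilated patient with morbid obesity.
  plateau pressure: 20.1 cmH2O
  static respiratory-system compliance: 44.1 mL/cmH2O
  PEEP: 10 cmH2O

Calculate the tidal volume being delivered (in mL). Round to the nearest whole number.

Vt = Cstat × (Pplat − PEEP) = 44.1 × (20.1 − 10) = 44.1 × 10.1 = 445.41 mL.

445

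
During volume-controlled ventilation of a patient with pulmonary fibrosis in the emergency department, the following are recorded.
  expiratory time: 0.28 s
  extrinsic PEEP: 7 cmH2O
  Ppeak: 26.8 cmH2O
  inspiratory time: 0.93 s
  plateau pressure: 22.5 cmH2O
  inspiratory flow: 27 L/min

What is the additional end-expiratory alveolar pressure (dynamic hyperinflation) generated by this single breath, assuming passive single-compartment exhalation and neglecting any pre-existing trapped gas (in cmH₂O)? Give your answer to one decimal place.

Flow: 27 L/min ÷ 60 = 0.45 L/s.
Vt = flow × Ti = 0.45 L/s × 0.93 s × 1000 mL/L = 418.5 mL.
R = (PIP − Pplat)/V̇ = (26.8 − 22.5) / 0.45 = 4.3/0.45 = 9.556 cmH2O·s/L.
C = Vt/(Pplat − PEEP) = 418.5 / (22.5 − 7) = 418.5/15.5 = 27.0 mL/cmH2O.
τ = R × C = 9.556 × 0.027 L/cmH2O = 0.258 s.
Fraction remaining = e^(−Te/τ) = e^(−0.28/0.258) = 0.3378; trapped volume = 418.5 × 0.3378 = 141.37 mL.
Additional alveolar pressure from trapping ≈ V_trapped / C = 141.37 / 27.0 = 5.236 cmH2O.

5.2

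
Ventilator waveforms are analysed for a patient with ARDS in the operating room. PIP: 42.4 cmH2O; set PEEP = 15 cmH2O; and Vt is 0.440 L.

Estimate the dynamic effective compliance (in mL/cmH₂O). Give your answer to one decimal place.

Dynamic compliance = Vt / (PIP − PEEP) = 440 / (42.4 − 15) = 440 / 27.4 = 16.058 mL/cmH2O.

16.1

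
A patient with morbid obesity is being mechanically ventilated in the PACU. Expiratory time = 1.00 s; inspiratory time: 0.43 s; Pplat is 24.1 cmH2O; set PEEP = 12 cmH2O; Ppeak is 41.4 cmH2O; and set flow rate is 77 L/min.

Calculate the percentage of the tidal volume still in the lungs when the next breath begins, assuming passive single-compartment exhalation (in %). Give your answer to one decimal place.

Flow: 77 L/min ÷ 60 = 1.2833 L/s.
Vt = flow × Ti = 1.2833 L/s × 0.43 s × 1000 mL/L = 551.82 mL.
R = (PIP − Pplat)/V̇ = (41.4 − 24.1) / 1.2833 = 17.3/1.2833 = 13.481 cmH2O·s/L.
C = Vt/(Pplat − PEEP) = 551.82 / (24.1 − 12) = 551.82/12.1 = 45.605 mL/cmH2O.
τ = R × C = 13.481 × 0.04561 L/cmH2O = 0.6149 s.
Fraction remaining at end-expiration = e^(−Te/τ) = e^(−1.00/0.6149) = 0.1967 → 19.67%.

19.7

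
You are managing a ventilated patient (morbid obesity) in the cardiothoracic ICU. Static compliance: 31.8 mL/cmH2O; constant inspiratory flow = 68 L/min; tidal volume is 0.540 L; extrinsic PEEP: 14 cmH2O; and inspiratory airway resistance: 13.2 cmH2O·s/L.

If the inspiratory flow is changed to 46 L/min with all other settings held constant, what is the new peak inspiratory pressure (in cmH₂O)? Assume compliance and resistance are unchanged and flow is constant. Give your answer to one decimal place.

Flow: 68 L/min ÷ 60 = 1.1333 L/s.
New flow: 46 L/min ÷ 60 = 0.7667 L/s.
PIP = Vt/C + R·V̇ + PEEP (constant-flow equation of motion).
Only the resistive term changes: ΔPIP = R × ΔV̇ = 13.2 × (0.7667 − 1.1333) = 13.2 × -0.3666 = -4.839 cmH2O.
Original PIP = 540/31.8 + 13.2×1.1333 + 14 = 45.941 cmH2O; new PIP = 45.941 + (-4.839) = 41.102 cmH2O.

41.1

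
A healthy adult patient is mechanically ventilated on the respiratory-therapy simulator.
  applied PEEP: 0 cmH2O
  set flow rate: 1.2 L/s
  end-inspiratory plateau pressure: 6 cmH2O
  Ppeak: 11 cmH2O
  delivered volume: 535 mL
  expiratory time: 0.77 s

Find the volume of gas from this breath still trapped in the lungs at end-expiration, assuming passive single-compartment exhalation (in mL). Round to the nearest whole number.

67

R = (PIP − Pplat)/V̇ = (11 − 6) / 1.2 = 5.0/1.2 = 4.167 cmH2O·s/L.
C = Vt/(Pplat − PEEP) = 535.0 / (6 − 0) = 535.0/6.0 = 89.167 mL/cmH2O.
τ = R × C = 4.167 × 0.08917 L/cmH2O = 0.3716 s.
Fraction remaining = e^(−Te/τ) = e^(−0.77/0.3716) = 0.1259.
Trapped volume = 535.0 × 0.1259 = 67.357 mL.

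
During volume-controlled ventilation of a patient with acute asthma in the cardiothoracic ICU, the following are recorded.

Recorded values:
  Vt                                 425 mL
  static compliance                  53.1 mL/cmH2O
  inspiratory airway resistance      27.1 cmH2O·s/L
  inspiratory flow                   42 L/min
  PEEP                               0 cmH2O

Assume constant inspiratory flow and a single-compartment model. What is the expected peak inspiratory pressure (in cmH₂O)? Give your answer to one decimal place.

Flow: 42 L/min ÷ 60 = 0.7 L/s.
Equation of motion (constant flow): PIP = Vt/C + R·V̇ + PEEP.
PIP = 425/53.1 + 27.1×0.7 + 0 = 8.004 + 18.97 + 0 = 26.974 cmH2O.

27.0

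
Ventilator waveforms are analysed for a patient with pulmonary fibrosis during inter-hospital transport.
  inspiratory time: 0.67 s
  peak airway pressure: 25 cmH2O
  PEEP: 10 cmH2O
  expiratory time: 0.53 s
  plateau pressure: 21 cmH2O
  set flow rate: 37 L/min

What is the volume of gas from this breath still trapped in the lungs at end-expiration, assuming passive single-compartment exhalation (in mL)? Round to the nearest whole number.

Flow: 37 L/min ÷ 60 = 0.6167 L/s.
Vt = flow × Ti = 0.6167 L/s × 0.67 s × 1000 mL/L = 413.19 mL.
R = (PIP − Pplat)/V̇ = (25 − 21) / 0.6167 = 4.0/0.6167 = 6.486 cmH2O·s/L.
C = Vt/(Pplat − PEEP) = 413.19 / (21 − 10) = 413.19/11.0 = 37.563 mL/cmH2O.
τ = R × C = 6.486 × 0.03756 L/cmH2O = 0.2436 s.
Fraction remaining = e^(−Te/τ) = e^(−0.53/0.2436) = 0.1135.
Trapped volume = 413.19 × 0.1135 = 46.897 mL.

47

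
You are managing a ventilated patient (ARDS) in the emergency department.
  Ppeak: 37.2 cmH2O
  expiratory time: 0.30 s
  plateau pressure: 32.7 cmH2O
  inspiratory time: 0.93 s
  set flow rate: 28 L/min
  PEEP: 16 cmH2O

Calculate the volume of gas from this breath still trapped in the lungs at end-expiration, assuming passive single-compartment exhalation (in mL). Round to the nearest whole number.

Flow: 28 L/min ÷ 60 = 0.4667 L/s.
Vt = flow × Ti = 0.4667 L/s × 0.93 s × 1000 mL/L = 434.03 mL.
R = (PIP − Pplat)/V̇ = (37.2 − 32.7) / 0.4667 = 4.5/0.4667 = 9.642 cmH2O·s/L.
C = Vt/(Pplat − PEEP) = 434.03 / (32.7 − 16) = 434.03/16.7 = 25.99 mL/cmH2O.
τ = R × C = 9.642 × 0.02599 L/cmH2O = 0.2506 s.
Fraction remaining = e^(−Te/τ) = e^(−0.30/0.2506) = 0.3021.
Trapped volume = 434.03 × 0.3021 = 131.12 mL.

131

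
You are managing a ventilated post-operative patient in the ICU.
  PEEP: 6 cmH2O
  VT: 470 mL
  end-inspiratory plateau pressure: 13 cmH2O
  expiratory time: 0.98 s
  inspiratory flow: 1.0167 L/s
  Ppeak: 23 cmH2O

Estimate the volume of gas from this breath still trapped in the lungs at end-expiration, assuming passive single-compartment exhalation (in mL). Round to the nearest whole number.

107

R = (PIP − Pplat)/V̇ = (23 − 13) / 1.0167 = 10.0/1.0167 = 9.836 cmH2O·s/L.
C = Vt/(Pplat − PEEP) = 470.0 / (13 − 6) = 470.0/7.0 = 67.143 mL/cmH2O.
τ = R × C = 9.836 × 0.06714 L/cmH2O = 0.6604 s.
Fraction remaining = e^(−Te/τ) = e^(−0.98/0.6604) = 0.2267.
Trapped volume = 470.0 × 0.2267 = 106.55 mL.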